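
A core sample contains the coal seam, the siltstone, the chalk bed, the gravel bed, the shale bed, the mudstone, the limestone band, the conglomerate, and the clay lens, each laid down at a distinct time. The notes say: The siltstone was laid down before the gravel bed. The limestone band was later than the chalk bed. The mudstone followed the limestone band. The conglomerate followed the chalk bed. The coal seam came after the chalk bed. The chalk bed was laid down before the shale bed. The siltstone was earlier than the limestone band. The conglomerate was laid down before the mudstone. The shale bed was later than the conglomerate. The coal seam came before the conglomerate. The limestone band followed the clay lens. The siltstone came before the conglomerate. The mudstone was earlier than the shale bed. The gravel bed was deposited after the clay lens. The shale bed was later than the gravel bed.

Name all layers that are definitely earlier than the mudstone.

the chalk bed, the clay lens, the coal seam, the conglomerate, the limestone band, the siltstone

Directly stated before the mudstone: the conglomerate and the limestone band.
The chalk bed reaches the mudstone via the chalk bed → the conglomerate → the mudstone.
The clay lens reaches the mudstone via the clay lens → the limestone band → the mudstone.
The coal seam reaches the mudstone via the coal seam → the conglomerate → the mudstone.
Likewise the siltstone reaches the mudstone by chaining the stated constraints.
No chain forces the gravel bed (or any of the others) ahead of the mudstone.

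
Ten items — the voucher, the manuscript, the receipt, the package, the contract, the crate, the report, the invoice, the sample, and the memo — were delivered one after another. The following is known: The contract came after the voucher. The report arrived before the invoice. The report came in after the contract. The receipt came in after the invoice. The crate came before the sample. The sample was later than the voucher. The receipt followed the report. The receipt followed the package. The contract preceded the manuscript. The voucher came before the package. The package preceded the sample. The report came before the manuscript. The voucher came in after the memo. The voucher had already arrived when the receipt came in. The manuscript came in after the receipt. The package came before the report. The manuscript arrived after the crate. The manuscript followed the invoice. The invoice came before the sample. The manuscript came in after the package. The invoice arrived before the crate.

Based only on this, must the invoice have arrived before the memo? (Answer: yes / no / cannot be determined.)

Tracing the constraints gives the memo → the voucher → the package → the report → the invoice, so the memo must come before the invoice.
That means the invoice cannot be before the memo.

no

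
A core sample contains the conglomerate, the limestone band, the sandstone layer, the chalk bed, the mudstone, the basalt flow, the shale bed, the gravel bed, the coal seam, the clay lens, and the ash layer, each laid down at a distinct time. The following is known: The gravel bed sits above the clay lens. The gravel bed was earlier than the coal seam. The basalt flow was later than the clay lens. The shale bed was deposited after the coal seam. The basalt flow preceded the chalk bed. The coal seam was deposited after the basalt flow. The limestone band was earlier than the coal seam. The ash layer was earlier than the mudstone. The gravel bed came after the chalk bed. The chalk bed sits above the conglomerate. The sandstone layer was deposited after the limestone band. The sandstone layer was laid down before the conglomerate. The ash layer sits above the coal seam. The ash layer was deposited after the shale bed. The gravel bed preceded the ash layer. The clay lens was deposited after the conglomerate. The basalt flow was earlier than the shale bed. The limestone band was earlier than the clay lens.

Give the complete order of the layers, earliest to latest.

the limestone band, the sandstone layer, the conglomerate, the clay lens, the basalt flow, the chalk bed, the gravel bed, the coal seam, the shale bed, the ash layer, the mudstone

The constraints fix every adjacent pair, so only one ordering works:
the limestone band → the sandstone layer → the conglomerate → the clay lens → the basalt flow → the chalk bed → the gravel bed → the coal seam → the shale bed → the ash layer → the mudstone.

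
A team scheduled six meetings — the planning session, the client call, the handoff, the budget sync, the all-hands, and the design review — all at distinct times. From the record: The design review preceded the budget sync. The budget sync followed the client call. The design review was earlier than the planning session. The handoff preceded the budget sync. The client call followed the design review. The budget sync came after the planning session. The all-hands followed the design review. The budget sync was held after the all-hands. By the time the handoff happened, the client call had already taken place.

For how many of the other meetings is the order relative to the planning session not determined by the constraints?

3

Forced before the planning session: the design review; forced after the planning session: the budget sync.
That leaves the all-hands, the client call, and the handoff with no forced order relative to the planning session — 3.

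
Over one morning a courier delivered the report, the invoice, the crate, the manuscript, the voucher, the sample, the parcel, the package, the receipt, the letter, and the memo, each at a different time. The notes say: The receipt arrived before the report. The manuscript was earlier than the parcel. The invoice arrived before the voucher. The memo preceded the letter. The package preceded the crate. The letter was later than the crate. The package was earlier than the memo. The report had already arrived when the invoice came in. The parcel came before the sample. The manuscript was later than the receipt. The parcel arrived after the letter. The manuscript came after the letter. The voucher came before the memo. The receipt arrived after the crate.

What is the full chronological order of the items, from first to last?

The constraints fix every adjacent pair, so only one ordering works:
the package → the crate → the receipt → the report → the invoice → the voucher → the memo → the letter → the manuscript → the parcel → the sample.

the package, the crate, the receipt, the report, the invoice, the voucher, the memo, the letter, the manuscript, the parcel, the sample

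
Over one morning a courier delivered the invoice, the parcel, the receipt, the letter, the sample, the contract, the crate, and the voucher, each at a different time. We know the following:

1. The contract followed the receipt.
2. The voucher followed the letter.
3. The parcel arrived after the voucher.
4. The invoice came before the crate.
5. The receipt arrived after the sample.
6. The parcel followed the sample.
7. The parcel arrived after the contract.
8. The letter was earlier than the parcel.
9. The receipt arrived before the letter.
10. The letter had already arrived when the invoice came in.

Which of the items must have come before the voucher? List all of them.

Directly stated before the voucher: the letter.
The receipt reaches the voucher via the receipt → the letter → the voucher.
The sample reaches the voucher via the sample → the receipt → the letter → the voucher.
No chain forces the parcel (or any of the others) ahead of the voucher.

the letter, the receipt, the sample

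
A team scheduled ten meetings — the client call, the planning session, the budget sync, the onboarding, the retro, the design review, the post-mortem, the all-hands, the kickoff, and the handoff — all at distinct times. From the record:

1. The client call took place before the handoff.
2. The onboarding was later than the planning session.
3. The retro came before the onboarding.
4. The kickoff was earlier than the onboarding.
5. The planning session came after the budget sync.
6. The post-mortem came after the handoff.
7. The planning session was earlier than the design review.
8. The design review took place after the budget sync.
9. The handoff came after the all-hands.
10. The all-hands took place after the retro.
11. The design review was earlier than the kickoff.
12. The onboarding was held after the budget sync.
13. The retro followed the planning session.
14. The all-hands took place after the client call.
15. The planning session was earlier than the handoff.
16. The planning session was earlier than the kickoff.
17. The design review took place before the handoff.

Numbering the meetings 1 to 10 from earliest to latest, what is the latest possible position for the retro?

The retro must come before the all-hands, the handoff, the onboarding, and the post-mortem — 4 meetings forced after it.
Everything else can be placed before the retro in some valid order, so the retro can sit as late as position 10 − 4 = 6.

6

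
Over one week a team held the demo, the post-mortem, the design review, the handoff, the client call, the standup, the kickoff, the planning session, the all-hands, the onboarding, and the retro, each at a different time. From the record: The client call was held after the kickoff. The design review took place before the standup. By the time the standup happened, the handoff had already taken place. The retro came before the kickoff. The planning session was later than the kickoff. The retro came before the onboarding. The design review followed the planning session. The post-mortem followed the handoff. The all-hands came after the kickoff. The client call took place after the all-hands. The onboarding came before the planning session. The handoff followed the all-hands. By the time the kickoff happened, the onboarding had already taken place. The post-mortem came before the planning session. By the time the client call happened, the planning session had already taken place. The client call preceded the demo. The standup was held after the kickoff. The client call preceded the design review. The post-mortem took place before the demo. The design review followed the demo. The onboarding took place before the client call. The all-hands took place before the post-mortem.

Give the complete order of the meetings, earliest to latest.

The constraints fix every adjacent pair, so only one ordering works:
the retro → the onboarding → the kickoff → the all-hands → the handoff → the post-mortem → the planning session → the client call → the demo → the design review → the standup.

the retro, the onboarding, the kickoff, the all-hands, the handoff, the post-mortem, the planning session, the client call, the demo, the design review, the standup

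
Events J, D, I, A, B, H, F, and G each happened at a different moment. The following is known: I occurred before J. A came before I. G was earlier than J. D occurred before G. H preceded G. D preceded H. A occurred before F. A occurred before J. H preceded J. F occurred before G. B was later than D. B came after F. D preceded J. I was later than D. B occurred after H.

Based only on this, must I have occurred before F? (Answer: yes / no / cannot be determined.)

cannot be determined

No chain of stated constraints runs from I to F, and none runs from F to I either.
So the relative order of I and F is not fixed by the given facts.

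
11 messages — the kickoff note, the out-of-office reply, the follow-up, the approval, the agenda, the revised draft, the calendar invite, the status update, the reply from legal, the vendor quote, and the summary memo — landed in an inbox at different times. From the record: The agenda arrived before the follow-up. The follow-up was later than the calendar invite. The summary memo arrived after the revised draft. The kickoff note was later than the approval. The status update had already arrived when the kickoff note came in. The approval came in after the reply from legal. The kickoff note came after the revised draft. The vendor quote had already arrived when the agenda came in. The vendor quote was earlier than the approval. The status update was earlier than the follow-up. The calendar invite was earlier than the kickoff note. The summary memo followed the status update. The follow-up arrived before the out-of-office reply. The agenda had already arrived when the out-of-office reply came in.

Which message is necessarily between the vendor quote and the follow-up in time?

Tracing the constraints gives the vendor quote → the agenda → the follow-up, so the agenda sits after the vendor quote and before the follow-up.
No other message is forced both after the vendor quote and before the follow-up.

the agenda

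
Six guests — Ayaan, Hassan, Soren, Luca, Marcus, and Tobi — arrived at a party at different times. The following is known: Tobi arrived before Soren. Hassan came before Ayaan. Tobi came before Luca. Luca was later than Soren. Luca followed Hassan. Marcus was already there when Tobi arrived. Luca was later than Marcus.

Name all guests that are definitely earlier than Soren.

Directly stated before Soren: Tobi.
Marcus reaches Soren via Marcus → Tobi → Soren.
No chain forces Ayaan (or any of the others) ahead of Soren.

Marcus, Tobi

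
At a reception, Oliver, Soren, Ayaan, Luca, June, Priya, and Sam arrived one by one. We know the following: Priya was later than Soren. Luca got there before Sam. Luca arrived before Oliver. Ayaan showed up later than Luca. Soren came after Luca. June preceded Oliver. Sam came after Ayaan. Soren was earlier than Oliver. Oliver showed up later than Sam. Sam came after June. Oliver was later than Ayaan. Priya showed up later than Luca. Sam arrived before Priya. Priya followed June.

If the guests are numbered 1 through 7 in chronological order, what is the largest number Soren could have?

Soren must come before Oliver and Priya — 2 guests forced after them.
Everything else can be placed before Soren in some valid order, so Soren can sit as late as position 7 − 2 = 5.

5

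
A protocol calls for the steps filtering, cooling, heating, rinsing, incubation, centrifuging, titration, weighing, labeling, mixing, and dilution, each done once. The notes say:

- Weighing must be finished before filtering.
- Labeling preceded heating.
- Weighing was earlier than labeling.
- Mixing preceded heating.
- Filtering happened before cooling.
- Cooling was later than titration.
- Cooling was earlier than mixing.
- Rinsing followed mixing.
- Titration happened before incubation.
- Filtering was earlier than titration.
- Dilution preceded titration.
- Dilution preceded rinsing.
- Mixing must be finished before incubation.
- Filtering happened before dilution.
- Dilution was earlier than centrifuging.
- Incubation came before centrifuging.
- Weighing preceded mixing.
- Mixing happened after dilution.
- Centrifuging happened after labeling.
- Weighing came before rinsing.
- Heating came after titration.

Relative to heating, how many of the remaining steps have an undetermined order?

Forced before heating: cooling, dilution, filtering, labeling, mixing, titration, and weighing.
That leaves centrifuging, incubation, and rinsing with no forced order relative to heating — 3.

3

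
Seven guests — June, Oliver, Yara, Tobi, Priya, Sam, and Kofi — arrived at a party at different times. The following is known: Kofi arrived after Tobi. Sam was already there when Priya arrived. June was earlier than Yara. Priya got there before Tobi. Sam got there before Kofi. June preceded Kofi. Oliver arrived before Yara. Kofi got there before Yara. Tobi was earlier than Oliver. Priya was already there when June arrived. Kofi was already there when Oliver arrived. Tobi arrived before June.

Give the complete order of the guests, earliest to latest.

The constraints fix every adjacent pair, so only one ordering works:
Sam → Priya → Tobi → June → Kofi → Oliver → Yara.

Sam, Priya, Tobi, June, Kofi, Oliver, Yara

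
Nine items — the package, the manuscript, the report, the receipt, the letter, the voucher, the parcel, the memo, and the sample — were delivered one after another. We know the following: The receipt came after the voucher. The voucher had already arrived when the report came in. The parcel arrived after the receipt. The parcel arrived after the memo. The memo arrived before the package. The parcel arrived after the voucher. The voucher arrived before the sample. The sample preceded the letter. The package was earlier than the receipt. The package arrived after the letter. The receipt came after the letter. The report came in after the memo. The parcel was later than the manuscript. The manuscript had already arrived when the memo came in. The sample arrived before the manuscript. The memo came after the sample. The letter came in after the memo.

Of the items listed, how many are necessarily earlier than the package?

5

Directly stated before the package: the letter and the memo.
The manuscript reaches the package via the manuscript → the memo → the package.
The sample reaches the package via the sample → the memo → the package.
The voucher reaches the package via the voucher → the sample → the memo → the package.
That's the letter, the manuscript, the memo, the sample, and the voucher — 5 in all.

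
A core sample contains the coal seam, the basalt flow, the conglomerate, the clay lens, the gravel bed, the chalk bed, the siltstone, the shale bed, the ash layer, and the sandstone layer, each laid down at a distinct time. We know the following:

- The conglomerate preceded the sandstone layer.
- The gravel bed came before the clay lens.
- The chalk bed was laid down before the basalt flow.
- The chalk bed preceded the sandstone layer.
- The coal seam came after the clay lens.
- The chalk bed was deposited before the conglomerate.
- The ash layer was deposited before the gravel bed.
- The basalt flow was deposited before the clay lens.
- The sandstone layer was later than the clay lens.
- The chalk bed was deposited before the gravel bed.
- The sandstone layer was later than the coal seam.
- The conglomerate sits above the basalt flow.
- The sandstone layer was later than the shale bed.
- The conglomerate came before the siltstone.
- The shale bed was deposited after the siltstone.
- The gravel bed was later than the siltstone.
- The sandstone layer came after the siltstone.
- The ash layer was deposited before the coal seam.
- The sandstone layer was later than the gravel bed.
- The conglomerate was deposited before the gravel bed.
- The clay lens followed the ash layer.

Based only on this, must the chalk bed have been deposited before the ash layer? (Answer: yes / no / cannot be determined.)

cannot be determined

No chain of stated constraints runs from the chalk bed to the ash layer, and none runs from the ash layer to the chalk bed either.
So the relative order of the chalk bed and the ash layer is not fixed by the given facts.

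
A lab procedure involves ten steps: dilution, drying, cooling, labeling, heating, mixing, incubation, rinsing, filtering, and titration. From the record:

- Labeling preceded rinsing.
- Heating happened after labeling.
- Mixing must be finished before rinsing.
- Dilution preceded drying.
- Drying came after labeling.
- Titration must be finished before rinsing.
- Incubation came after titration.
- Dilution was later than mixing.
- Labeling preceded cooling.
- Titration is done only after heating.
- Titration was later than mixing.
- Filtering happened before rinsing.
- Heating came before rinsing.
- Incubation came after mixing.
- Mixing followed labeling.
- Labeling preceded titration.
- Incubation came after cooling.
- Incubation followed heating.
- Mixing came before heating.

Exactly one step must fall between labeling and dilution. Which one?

mixing

Tracing the constraints gives labeling → mixing → dilution, so mixing sits after labeling and before dilution.
No other step is forced both after labeling and before dilution.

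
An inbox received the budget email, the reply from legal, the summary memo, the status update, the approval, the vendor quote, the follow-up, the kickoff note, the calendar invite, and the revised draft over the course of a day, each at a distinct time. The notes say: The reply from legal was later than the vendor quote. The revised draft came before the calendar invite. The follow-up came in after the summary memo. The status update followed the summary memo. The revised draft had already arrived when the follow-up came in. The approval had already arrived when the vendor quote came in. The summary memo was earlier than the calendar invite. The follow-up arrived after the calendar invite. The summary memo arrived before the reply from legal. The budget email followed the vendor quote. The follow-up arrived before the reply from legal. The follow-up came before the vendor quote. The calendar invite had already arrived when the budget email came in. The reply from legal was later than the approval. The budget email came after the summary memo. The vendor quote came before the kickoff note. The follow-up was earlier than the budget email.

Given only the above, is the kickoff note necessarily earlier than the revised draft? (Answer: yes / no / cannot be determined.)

no

Tracing the constraints gives the revised draft → the follow-up → the vendor quote → the kickoff note, so the revised draft must come before the kickoff note.
That means the kickoff note cannot be before the revised draft.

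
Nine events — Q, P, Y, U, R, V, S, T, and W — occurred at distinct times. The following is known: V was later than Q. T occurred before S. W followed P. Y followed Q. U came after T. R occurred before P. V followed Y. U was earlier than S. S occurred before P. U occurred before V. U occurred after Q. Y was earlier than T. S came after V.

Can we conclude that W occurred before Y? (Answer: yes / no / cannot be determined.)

no

Tracing the constraints gives Y → V → S → P → W, so Y must come before W.
That means W cannot be before Y.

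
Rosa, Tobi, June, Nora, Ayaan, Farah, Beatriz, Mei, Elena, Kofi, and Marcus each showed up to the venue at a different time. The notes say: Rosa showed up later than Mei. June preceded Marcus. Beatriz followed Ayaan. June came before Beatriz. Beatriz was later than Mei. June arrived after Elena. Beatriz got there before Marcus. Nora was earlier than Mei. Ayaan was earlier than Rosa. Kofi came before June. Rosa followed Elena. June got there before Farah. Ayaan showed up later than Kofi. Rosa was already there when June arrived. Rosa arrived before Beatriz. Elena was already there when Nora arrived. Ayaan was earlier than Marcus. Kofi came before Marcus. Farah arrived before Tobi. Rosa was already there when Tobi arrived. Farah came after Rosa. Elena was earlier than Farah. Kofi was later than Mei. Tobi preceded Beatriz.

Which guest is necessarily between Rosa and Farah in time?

June

Tracing the constraints gives Rosa → June → Farah, so June sits after Rosa and before Farah.
No other guest is forced both after Rosa and before Farah.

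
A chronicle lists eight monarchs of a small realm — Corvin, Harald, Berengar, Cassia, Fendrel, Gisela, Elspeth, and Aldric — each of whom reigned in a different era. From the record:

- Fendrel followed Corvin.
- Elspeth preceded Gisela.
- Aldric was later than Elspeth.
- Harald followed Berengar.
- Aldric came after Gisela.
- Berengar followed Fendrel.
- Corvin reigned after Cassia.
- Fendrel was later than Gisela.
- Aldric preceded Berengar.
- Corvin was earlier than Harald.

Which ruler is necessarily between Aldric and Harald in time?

Berengar

Tracing the constraints gives Aldric → Berengar → Harald, so Berengar sits after Aldric and before Harald.
No other ruler is forced both after Aldric and before Harald.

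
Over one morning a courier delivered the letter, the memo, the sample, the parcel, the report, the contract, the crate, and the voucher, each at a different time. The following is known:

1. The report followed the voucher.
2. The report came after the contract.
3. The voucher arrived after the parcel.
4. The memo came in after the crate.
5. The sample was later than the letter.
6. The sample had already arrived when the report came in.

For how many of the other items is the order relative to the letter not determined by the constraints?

5

Forced after the letter: the report and the sample.
That leaves the contract, the crate, the memo, the parcel, and the voucher with no forced order relative to the letter — 5.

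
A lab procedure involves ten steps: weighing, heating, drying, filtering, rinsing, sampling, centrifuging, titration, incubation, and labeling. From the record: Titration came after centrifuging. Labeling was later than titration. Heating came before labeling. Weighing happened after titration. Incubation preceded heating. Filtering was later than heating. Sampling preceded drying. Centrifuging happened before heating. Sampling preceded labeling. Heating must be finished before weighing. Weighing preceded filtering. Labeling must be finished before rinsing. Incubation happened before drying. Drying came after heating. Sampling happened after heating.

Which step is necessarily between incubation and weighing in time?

Tracing the constraints gives incubation → heating → weighing, so heating sits after incubation and before weighing.
No other step is forced both after incubation and before weighing.

heating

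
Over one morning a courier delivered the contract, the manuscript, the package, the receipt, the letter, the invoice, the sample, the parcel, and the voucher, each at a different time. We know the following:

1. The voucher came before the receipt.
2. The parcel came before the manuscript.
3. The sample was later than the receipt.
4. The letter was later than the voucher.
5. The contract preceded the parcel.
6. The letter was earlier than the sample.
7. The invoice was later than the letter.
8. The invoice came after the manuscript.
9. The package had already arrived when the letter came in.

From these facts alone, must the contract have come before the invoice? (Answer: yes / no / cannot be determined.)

Chain the constraints: the contract → the parcel → the manuscript → the invoice. Each link is directly stated, so the contract comes before the invoice.

yes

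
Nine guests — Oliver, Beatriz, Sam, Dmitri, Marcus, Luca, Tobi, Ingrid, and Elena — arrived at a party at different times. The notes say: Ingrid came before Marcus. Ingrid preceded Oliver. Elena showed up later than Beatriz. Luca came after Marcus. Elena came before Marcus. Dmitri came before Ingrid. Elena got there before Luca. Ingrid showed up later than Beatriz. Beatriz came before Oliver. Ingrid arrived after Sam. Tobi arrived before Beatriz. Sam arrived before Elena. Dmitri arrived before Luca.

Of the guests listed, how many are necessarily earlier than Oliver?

5

Directly stated before Oliver: Beatriz and Ingrid.
Dmitri reaches Oliver via Dmitri → Ingrid → Oliver.
Sam reaches Oliver via Sam → Ingrid → Oliver.
Tobi reaches Oliver via Tobi → Beatriz → Oliver.
No chain forces Marcus (or any of the others) ahead of Oliver.
That's Beatriz, Dmitri, Ingrid, Sam, and Tobi — 5 in all.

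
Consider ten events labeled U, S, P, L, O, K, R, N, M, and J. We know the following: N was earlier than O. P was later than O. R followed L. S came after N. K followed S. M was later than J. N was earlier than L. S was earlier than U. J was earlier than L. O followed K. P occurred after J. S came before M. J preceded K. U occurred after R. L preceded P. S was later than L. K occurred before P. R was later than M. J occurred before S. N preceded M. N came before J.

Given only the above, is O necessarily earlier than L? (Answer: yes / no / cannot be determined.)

Tracing the constraints gives L → S → K → O, so L must come before O.
That means O cannot be before L.

no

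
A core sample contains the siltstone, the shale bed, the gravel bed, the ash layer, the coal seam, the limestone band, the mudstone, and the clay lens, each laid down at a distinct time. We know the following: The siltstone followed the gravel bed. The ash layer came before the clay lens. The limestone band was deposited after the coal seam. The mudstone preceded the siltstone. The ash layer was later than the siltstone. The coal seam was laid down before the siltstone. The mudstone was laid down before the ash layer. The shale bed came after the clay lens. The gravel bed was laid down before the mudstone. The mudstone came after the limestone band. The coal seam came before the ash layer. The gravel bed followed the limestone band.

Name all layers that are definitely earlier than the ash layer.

Directly stated before the ash layer: the coal seam, the mudstone, and the siltstone.
The gravel bed reaches the ash layer via the gravel bed → the mudstone → the ash layer.
The limestone band reaches the ash layer via the limestone band → the mudstone → the ash layer.
No chain forces the shale bed (or any of the others) ahead of the ash layer.

the coal seam, the gravel bed, the limestone band, the mudstone, the siltstone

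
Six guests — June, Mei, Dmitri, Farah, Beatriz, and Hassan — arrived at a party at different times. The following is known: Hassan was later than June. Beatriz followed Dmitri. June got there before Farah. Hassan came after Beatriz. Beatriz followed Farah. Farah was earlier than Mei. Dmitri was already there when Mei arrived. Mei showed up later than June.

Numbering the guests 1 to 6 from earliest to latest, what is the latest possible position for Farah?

Farah must come before Beatriz, Hassan, and Mei — 3 guests forced after them.
Everything else can be placed before Farah in some valid order, so Farah can sit as late as position 6 − 3 = 3.

3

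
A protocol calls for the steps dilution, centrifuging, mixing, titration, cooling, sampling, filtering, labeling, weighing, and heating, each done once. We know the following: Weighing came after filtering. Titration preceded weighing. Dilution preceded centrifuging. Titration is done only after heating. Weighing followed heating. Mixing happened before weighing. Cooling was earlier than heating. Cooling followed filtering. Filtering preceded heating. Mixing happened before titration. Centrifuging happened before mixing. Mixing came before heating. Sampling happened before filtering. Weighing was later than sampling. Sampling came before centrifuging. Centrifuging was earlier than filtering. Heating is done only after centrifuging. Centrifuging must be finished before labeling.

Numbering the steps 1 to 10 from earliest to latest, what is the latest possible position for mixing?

7

Mixing must come before heating, titration, and weighing — 3 steps forced after it.
Everything else can be placed before mixing in some valid order, so mixing can sit as late as position 10 − 3 = 7.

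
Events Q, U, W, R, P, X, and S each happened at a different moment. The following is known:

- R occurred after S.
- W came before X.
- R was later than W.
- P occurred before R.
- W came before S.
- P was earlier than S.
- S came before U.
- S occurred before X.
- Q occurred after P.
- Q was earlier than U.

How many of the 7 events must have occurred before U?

Directly stated before U: Q and S.
P reaches U via P → Q → U.
W reaches U via W → S → U.
That's P, Q, S, and W — 4 in all.

4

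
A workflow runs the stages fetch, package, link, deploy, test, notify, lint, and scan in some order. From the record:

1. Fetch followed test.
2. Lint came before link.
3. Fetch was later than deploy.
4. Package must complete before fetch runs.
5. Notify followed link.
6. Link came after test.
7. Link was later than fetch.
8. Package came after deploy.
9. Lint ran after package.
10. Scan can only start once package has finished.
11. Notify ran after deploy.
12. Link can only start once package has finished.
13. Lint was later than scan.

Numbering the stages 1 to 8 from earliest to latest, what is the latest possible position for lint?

Lint must come before link and notify — 2 stages forced after it.
Everything else can be placed before lint in some valid order, so lint can sit as late as position 8 − 2 = 6.

6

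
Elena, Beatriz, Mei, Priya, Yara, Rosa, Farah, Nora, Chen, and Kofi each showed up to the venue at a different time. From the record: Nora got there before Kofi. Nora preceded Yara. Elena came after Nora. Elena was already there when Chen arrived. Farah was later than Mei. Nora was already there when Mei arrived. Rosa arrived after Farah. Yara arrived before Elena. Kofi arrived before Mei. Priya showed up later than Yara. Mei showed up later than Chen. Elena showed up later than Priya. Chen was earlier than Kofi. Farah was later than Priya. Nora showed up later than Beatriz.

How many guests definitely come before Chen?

5

Directly stated before Chen: Elena.
Beatriz reaches Chen via Beatriz → Nora → Elena → Chen.
Nora reaches Chen via Nora → Elena → Chen.
Priya reaches Chen via Priya → Elena → Chen.
Likewise Yara reaches Chen by chaining the stated constraints.
No chain forces Mei (or any of the others) ahead of Chen.
That's Beatriz, Elena, Nora, Priya, and Yara — 5 in all.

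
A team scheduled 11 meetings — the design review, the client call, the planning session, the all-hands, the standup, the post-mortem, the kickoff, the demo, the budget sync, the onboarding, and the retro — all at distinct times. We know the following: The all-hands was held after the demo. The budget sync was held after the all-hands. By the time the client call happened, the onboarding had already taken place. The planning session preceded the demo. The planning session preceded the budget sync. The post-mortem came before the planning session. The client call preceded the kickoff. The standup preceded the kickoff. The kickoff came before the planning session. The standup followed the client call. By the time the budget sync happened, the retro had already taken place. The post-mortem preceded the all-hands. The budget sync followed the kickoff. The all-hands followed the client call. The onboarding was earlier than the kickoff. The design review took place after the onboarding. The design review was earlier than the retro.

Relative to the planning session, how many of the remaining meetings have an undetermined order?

Forced before the planning session: the client call, the kickoff, the onboarding, the post-mortem, and the standup; forced after the planning session: the all-hands, the budget sync, and the demo.
That leaves the design review and the retro with no forced order relative to the planning session — 2.

2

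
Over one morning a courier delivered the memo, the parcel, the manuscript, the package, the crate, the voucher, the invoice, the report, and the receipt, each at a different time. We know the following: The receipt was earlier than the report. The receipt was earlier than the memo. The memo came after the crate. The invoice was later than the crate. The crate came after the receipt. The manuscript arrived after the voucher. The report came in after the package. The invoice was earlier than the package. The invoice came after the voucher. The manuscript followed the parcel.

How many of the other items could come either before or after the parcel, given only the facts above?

Forced after the parcel: the manuscript.
That leaves the crate, the invoice, the memo, the package, the receipt, the report, and the voucher with no forced order relative to the parcel — 7.

7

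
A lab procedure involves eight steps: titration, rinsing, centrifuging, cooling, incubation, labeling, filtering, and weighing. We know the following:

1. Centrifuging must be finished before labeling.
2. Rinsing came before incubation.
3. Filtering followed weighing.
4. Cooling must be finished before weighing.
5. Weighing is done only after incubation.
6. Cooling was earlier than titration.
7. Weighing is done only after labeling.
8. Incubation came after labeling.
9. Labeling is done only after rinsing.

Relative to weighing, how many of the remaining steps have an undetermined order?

1

Forced before weighing: centrifuging, cooling, incubation, labeling, and rinsing; forced after weighing: filtering.
That leaves titration with no forced order relative to weighing — 1.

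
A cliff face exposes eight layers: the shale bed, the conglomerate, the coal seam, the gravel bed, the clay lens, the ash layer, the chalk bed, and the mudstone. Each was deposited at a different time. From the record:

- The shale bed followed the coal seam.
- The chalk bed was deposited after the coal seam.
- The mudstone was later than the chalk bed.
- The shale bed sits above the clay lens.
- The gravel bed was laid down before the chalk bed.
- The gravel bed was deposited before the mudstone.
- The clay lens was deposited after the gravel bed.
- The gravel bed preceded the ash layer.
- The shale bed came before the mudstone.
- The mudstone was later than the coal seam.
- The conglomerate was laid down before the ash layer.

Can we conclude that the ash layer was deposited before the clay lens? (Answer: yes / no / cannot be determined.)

cannot be determined

No chain of stated constraints runs from the ash layer to the clay lens, and none runs from the clay lens to the ash layer either.
So the relative order of the ash layer and the clay lens is not fixed by the given facts.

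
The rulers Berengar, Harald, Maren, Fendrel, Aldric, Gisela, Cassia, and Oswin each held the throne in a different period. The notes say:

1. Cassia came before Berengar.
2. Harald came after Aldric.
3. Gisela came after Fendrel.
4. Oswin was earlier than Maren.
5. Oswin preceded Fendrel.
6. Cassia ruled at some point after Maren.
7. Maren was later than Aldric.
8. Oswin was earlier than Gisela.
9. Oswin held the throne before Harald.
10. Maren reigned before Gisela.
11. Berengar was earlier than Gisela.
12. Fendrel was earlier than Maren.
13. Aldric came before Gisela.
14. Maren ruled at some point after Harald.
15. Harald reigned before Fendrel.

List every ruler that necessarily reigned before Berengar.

Aldric, Cassia, Fendrel, Harald, Maren, Oswin

Directly stated before Berengar: Cassia.
Aldric reaches Berengar via Aldric → Maren → Cassia → Berengar.
Fendrel reaches Berengar via Fendrel → Maren → Cassia → Berengar.
Harald reaches Berengar via Harald → Maren → Cassia → Berengar.
Likewise Maren and Oswin each reach Berengar by chaining the stated constraints.
No chain forces Gisela ahead of Berengar.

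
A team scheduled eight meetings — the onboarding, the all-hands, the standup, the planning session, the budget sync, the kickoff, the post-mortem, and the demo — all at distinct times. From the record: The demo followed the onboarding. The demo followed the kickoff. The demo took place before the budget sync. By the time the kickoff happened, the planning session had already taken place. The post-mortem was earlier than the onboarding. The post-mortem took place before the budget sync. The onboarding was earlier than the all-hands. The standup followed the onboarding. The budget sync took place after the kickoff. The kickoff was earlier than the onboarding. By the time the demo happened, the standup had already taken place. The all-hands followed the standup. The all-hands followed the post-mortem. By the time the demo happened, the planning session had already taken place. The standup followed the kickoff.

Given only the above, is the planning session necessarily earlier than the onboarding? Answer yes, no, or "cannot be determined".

yes

Chain the constraints: the planning session → the kickoff → the onboarding. Each link is directly stated, so the planning session comes before the onboarding.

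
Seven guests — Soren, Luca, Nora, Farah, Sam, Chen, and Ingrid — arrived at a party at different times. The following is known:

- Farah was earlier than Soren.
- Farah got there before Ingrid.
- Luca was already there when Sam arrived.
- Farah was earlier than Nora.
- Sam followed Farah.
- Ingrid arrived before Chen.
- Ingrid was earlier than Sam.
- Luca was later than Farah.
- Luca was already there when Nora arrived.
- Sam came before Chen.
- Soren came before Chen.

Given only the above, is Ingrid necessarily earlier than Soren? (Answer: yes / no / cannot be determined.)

No chain of stated constraints runs from Ingrid to Soren, and none runs from Soren to Ingrid either.
So the relative order of Ingrid and Soren is not fixed by the given facts.

cannot be determined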